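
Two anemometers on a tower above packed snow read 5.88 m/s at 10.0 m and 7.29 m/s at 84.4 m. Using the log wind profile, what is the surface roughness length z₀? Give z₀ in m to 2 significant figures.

Log law: V(z) ∝ ln(z/z₀). With r = V₁/V₂ = 5.88/7.29 = 0.80658,
r · ln(z₂/z₀) = ln(z₁/z₀) ⇒ ln z₀ = (ln z₁ − r·ln z₂)/(1 − r)
ln z₀ = (2.30259 − 0.80658×4.43557) / 0.19342 = -6.5924
z₀ = exp(-6.5924) = 0.001371 m

z₀ ≈ 0.0014 m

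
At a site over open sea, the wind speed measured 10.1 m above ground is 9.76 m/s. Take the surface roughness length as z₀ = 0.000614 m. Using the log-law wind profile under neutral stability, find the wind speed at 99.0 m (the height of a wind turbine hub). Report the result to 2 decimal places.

12.05 m/s

Log law: V(z) ∝ ln(z/z₀), so V₂/V₁ = ln(z₂/z₀) / ln(z₁/z₀).
ln(99.0/0.000614) = 11.9906, ln(10.1/0.000614) = 9.7081
V₂ = 9.76 × 11.9906/9.7081 = 9.76 × 1.2351 = 12.0548 m/s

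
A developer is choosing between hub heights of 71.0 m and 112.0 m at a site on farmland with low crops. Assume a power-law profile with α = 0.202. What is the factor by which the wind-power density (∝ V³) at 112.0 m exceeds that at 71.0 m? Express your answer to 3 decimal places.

1.318

Speed ratio: V_B/V_A = (z_B/z_A)^α = (112.0/71.0)^0.202 = (1.5775)^0.202 = 1.09645
Power-density ratio: P_B/P_A = (V_B/V_A)³ = (1.09645)³ = 1.31815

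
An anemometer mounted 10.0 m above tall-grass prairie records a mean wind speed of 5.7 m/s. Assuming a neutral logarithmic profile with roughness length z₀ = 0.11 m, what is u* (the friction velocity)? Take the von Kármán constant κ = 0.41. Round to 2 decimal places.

Log law: V(z) = (u*/κ) · ln(z/z₀) ⇒ u* = κ · V / ln(z/z₀)
u* = 0.41 × 5.7 / ln(10.0/0.11) = 0.41 × 5.7 / 4.5099
   = 2.3370 / 4.5099 = 0.5182 m/s

u* ≈ 0.52 m/s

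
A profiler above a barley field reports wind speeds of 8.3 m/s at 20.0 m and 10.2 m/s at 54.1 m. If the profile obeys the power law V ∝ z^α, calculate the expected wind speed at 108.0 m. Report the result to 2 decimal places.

First find α: α = ln(V₂/V₁)/ln(z₂/z₁) = ln(10.2/8.3)/ln(54.1/20.0) = 0.20613/0.99510 = 0.2071
Extrapolate from 54.1 m to 108.0 m: V₃ = 10.2 × (108.0/54.1)^0.2071 = 10.2 × 1.1540 = 11.7704 m/s

11.77 m/s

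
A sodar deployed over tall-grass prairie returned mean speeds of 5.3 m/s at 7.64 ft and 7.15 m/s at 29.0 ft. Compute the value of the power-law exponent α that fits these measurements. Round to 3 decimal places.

Power law: V₂/V₁ = (z₂/z₁)^α ⇒ α = ln(V₂/V₁) / ln(z₂/z₁)
α = ln(7.15/5.3) / ln(29.0/7.64) = ln(1.3491) / ln(3.7958)
  = 0.29941 / 1.33390 = 0.22446

α ≈ 0.224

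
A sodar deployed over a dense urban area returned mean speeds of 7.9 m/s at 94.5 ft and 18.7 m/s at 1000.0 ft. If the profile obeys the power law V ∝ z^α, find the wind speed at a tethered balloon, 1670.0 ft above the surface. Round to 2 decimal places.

First find α: α = ln(V₂/V₁)/ln(z₂/z₁) = ln(18.7/7.9)/ln(1000.0/94.5) = 0.86166/2.35916 = 0.3652
Extrapolate from 1000.0 ft to 1670.0 ft: V₃ = 18.7 × (1670.0/1000.0)^0.3652 = 18.7 × 1.2060 = 22.5521 m/s

22.55 m/s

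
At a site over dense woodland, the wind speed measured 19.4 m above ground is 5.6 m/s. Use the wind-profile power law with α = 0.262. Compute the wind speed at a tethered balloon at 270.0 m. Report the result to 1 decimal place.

11.2 m/s

Power-law profile: V₂ = V₁ · (z₂/z₁)^α
V₂ = 5.6 × (270.0/19.4)^0.262 = 5.6 × (13.9175)^0.262
    = 5.6 × 1.9935 = 11.1635 m/s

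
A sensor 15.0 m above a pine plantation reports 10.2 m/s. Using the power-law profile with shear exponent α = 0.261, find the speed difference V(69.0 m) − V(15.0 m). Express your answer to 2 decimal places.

4.99 m/s

Power law: V₂ = V₁ · (z₂/z₁)^α = 10.2 × (4.6000)^0.261 = 15.1908 m/s
ΔV = 15.1908 − 10.2 = 4.9908 m/s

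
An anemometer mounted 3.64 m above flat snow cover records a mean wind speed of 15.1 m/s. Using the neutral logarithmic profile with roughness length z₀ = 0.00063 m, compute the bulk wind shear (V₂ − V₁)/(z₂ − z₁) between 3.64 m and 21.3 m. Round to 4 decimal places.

0.1744 m/s/m

Log law: V₂ = V₁ · ln(z₂/z₀)/ln(z₁/z₀) = 15.1 × 10.4285/8.6618 = 18.1799 m/s
ΔV/Δz = (18.1799 − 15.1)/(21.3 − 3.64) = 3.0799/17.6600 = 0.17440 m/s/m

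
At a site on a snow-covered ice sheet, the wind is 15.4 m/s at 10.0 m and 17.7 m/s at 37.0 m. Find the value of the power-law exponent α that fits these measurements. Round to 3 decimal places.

α ≈ 0.106

Power law: V₂/V₁ = (z₂/z₁)^α ⇒ α = ln(V₂/V₁) / ln(z₂/z₁)
α = ln(17.7/15.4) / ln(37.0/10.0) = ln(1.1494) / ln(3.7000)
  = 0.13920 / 1.30833 = 0.10639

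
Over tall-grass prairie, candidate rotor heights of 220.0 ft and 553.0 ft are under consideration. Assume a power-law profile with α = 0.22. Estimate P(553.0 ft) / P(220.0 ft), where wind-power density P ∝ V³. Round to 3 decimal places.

1.837

Speed ratio: V_B/V_A = (z_B/z_A)^α = (553.0/220.0)^0.22 = (2.5136)^0.22 = 1.22480
Power-density ratio: P_B/P_A = (V_B/V_A)³ = (1.22480)³ = 1.83738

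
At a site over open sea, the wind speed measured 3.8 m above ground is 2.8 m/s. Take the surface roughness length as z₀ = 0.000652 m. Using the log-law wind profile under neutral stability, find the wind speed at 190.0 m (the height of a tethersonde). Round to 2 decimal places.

4.06 m/s

Log law: V(z) ∝ ln(z/z₀), so V₂/V₁ = ln(z₂/z₀) / ln(z₁/z₀).
ln(190.0/0.000652) = 12.5825, ln(3.8/0.000652) = 8.6705
V₂ = 2.8 × 12.5825/8.6705 = 2.8 × 1.4512 = 4.0633 m/s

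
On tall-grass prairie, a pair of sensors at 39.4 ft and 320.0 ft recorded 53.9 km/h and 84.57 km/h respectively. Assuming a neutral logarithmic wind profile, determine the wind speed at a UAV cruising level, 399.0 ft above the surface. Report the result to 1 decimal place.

87.8 km/h

Log law: V ∝ ln(z/z₀). From the pair, with r = V₁/V₂ = 0.63734,
ln z₀ = (ln z₁ − r·ln z₂)/(1 − r) = (3.6738 − 0.63734×5.7683)/0.36266 = -0.0072 → z₀ = 0.9928 ft
V₃ = V₁ · ln(z₃/z₀)/ln(z₁/z₀) = 53.9 × 5.9962/3.6810 = 87.8008 km/h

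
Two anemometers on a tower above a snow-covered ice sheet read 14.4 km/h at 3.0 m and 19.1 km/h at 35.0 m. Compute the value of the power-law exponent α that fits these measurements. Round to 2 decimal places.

Power law: V₂/V₁ = (z₂/z₁)^α ⇒ α = ln(V₂/V₁) / ln(z₂/z₁)
α = ln(19.1/14.4) / ln(35.0/3.0) = ln(1.3264) / ln(11.6667)
  = 0.28246 / 2.45674 = 0.11497

α ≈ 0.11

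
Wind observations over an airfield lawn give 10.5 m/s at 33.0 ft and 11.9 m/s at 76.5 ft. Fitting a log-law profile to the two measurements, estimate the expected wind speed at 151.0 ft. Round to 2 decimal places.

Log law: V ∝ ln(z/z₀). From the pair, with r = V₁/V₂ = 0.88235,
ln z₀ = (ln z₁ − r·ln z₂)/(1 − r) = (3.4965 − 0.88235×4.3373)/0.11765 = -2.8094 → z₀ = 0.06024 ft
V₃ = V₁ · ln(z₃/z₀)/ln(z₁/z₀) = 10.5 × 7.8266/6.3059 = 13.0323 m/s

13.03 m/s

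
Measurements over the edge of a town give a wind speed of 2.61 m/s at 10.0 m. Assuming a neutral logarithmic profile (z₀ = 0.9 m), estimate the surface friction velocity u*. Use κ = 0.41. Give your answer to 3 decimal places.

u* ≈ 0.444 m/s

Log law: V(z) = (u*/κ) · ln(z/z₀) ⇒ u* = κ · V / ln(z/z₀)
u* = 0.41 × 2.61 / ln(10.0/0.9) = 0.41 × 2.61 / 2.4079
   = 1.0701 / 2.4079 = 0.4444 m/s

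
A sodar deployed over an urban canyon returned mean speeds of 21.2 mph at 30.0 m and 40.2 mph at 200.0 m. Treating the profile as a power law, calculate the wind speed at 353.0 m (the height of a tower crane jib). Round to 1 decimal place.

48.7 mph

First find α: α = ln(V₂/V₁)/ln(z₂/z₁) = ln(40.2/21.2)/ln(200.0/30.0) = 0.63987/1.89712 = 0.3373
Extrapolate from 200.0 m to 353.0 m: V₃ = 40.2 × (353.0/200.0)^0.3373 = 40.2 × 1.2112 = 48.6910 mph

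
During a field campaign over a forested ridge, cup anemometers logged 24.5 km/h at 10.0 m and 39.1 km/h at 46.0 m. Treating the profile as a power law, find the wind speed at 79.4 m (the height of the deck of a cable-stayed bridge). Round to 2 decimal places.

46.22 km/h

First find α: α = ln(V₂/V₁)/ln(z₂/z₁) = ln(39.1/24.5)/ln(46.0/10.0) = 0.46745/1.52606 = 0.3063
Extrapolate from 46.0 m to 79.4 m: V₃ = 39.1 × (79.4/46.0)^0.3063 = 39.1 × 1.1820 = 46.2160 km/h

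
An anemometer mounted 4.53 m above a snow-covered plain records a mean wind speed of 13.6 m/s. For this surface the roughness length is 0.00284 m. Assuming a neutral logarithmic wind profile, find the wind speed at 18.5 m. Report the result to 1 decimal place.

16.2 m/s

Log law: V(z) ∝ ln(z/z₀), so V₂/V₁ = ln(z₂/z₀) / ln(z₁/z₀).
ln(18.5/0.00284) = 8.7817, ln(4.53/0.00284) = 7.3747
V₂ = 13.6 × 8.7817/7.3747 = 13.6 × 1.1908 = 16.1948 m/s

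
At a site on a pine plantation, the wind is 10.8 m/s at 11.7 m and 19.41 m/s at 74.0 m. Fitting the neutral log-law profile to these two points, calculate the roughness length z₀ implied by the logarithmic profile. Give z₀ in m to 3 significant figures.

z₀ ≈ 1.16 m

Log law: V(z) ∝ ln(z/z₀). With r = V₁/V₂ = 10.8/19.41 = 0.55641,
r · ln(z₂/z₀) = ln(z₁/z₀) ⇒ ln z₀ = (ln z₁ − r·ln z₂)/(1 − r)
ln z₀ = (2.45959 − 0.55641×4.30407) / 0.44359 = 0.1460
z₀ = exp(0.1460) = 1.157 m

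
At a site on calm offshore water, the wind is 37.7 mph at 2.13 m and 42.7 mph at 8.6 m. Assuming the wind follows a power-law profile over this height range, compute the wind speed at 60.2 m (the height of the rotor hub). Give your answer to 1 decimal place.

First find α: α = ln(V₂/V₁)/ln(z₂/z₁) = ln(42.7/37.7)/ln(8.6/2.13) = 0.12454/1.39564 = 0.0892
Extrapolate from 8.6 m to 60.2 m: V₃ = 42.7 × (60.2/8.6)^0.0892 = 42.7 × 1.1896 = 50.7972 mph

50.8 mph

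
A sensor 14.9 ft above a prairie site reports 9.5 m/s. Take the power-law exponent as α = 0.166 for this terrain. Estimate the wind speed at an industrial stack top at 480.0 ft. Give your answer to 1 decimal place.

Power-law profile: V₂ = V₁ · (z₂/z₁)^α
V₂ = 9.5 × (480.0/14.9)^0.166 = 9.5 × (32.2148)^0.166
    = 9.5 × 1.7797 = 16.9068 m/s

16.9 m/s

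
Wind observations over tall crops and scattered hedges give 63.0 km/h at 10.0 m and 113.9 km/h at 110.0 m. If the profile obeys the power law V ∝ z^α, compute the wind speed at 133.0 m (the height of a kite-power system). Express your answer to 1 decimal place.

First find α: α = ln(V₂/V₁)/ln(z₂/z₁) = ln(113.9/63.0)/ln(110.0/10.0) = 0.59219/2.39790 = 0.2470
Extrapolate from 110.0 m to 133.0 m: V₃ = 113.9 × (133.0/110.0)^0.2470 = 113.9 × 1.0480 = 119.3680 km/h

119.4 km/h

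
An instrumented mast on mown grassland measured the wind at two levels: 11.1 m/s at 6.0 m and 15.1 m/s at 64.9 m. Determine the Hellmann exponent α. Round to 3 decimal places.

α ≈ 0.129

Power law: V₂/V₁ = (z₂/z₁)^α ⇒ α = ln(V₂/V₁) / ln(z₂/z₁)
α = ln(15.1/11.1) / ln(64.9/6.0) = ln(1.3604) / ln(10.8167)
  = 0.30775 / 2.38109 = 0.12925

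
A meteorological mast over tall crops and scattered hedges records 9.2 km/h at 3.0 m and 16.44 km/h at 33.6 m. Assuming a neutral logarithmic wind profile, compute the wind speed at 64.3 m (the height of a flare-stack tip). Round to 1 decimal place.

Log law: V ∝ ln(z/z₀). From the pair, with r = V₁/V₂ = 0.55961,
ln z₀ = (ln z₁ − r·ln z₂)/(1 − r) = (1.0986 − 0.55961×3.5145)/0.44039 = -1.9713 → z₀ = 0.1393 m
V₃ = V₁ · ln(z₃/z₀)/ln(z₁/z₀) = 9.2 × 6.1349/3.0699 = 18.3850 km/h

18.4 km/h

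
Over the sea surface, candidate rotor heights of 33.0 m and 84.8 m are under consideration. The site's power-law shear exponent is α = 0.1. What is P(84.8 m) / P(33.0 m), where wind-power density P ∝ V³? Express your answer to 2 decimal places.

Speed ratio: V_B/V_A = (z_B/z_A)^α = (84.8/33.0)^0.1 = (2.5697)^0.1 = 1.09898
Power-density ratio: P_B/P_A = (V_B/V_A)³ = (1.09898)³ = 1.32729

1.33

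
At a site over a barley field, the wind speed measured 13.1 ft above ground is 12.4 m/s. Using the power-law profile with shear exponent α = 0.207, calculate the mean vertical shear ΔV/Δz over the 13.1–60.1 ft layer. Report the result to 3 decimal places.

Power law: V₂ = V₁ · (z₂/z₁)^α = 12.4 × (4.5878)^0.207 = 16.9970 m/s
ΔV/Δz = (16.9970 − 12.4)/(60.1 − 13.1) = 4.5970/47.0000 = 0.09781 m/s/ft

0.098 m/s/ft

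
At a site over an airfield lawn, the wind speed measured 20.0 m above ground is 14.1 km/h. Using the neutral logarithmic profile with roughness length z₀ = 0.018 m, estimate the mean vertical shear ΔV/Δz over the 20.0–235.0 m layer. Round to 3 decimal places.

0.023 km/h/m

Log law: V₂ = V₁ · ln(z₂/z₀)/ln(z₁/z₀) = 14.1 × 9.4770/7.0131 = 19.0536 km/h
ΔV/Δz = (19.0536 − 14.1)/(235.0 − 20.0) = 4.9536/215.0000 = 0.02304 km/h/m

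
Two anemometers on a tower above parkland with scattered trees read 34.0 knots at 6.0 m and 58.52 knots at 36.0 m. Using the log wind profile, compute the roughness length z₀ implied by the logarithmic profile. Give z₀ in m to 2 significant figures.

z₀ ≈ 0.50 m

Log law: V(z) ∝ ln(z/z₀). With r = V₁/V₂ = 34.0/58.52 = 0.58100,
r · ln(z₂/z₀) = ln(z₁/z₀) ⇒ ln z₀ = (ln z₁ − r·ln z₂)/(1 − r)
ln z₀ = (1.79176 − 0.58100×3.58352) / 0.41900 = -0.6927
z₀ = exp(-0.6927) = 0.5002 m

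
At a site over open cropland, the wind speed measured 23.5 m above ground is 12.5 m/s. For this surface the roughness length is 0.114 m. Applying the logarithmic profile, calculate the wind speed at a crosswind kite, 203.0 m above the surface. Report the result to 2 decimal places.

Log law: V(z) ∝ ln(z/z₀), so V₂/V₁ = ln(z₂/z₀) / ln(z₁/z₀).
ln(203.0/0.114) = 7.4848, ln(23.5/0.114) = 5.3286
V₂ = 12.5 × 7.4848/5.3286 = 12.5 × 1.4047 = 17.5581 m/s

17.56 m/s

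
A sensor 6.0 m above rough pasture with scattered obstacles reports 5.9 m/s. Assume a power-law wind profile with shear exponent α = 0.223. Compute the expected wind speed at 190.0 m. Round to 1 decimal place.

Power-law profile: V₂ = V₁ · (z₂/z₁)^α
V₂ = 5.9 × (190.0/6.0)^0.223 = 5.9 × (31.6667)^0.223
    = 5.9 × 2.1609 = 12.7493 m/s

12.7 m/s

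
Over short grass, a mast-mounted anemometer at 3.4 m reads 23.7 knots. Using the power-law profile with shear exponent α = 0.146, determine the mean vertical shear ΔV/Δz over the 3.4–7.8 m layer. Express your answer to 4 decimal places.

Power law: V₂ = V₁ · (z₂/z₁)^α = 23.7 × (2.2941)^0.146 = 26.7546 knots
ΔV/Δz = (26.7546 − 23.7)/(7.8 − 3.4) = 3.0546/4.4000 = 0.69422 knots/m

0.6942 knots/m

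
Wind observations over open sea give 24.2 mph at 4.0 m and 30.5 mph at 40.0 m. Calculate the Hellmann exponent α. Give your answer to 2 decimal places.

α ≈ 0.10

Power law: V₂/V₁ = (z₂/z₁)^α ⇒ α = ln(V₂/V₁) / ln(z₂/z₁)
α = ln(30.5/24.2) / ln(40.0/4.0) = ln(1.2603) / ln(10.0000)
  = 0.23137 / 2.30259 = 0.10048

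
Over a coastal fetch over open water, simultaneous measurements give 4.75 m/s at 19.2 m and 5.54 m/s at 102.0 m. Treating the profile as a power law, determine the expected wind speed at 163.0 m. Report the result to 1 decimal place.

5.8 m/s

First find α: α = ln(V₂/V₁)/ln(z₂/z₁) = ln(5.54/4.75)/ln(102.0/19.2) = 0.15385/1.67006 = 0.0921
Extrapolate from 102.0 m to 163.0 m: V₃ = 5.54 × (163.0/102.0)^0.0921 = 5.54 × 1.0441 = 5.7845 m/s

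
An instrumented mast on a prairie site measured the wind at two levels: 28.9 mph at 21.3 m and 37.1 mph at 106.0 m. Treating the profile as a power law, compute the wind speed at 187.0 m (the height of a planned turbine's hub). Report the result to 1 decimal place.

First find α: α = ln(V₂/V₁)/ln(z₂/z₁) = ln(37.1/28.9)/ln(106.0/21.3) = 0.24978/1.60473 = 0.1556
Extrapolate from 106.0 m to 187.0 m: V₃ = 37.1 × (187.0/106.0)^0.1556 = 37.1 × 1.0924 = 40.5272 mph

40.5 mph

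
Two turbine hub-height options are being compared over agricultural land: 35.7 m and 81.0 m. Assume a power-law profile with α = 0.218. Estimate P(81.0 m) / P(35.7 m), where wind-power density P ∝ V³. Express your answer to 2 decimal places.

Speed ratio: V_B/V_A = (z_B/z_A)^α = (81.0/35.7)^0.218 = (2.2689)^0.218 = 1.19555
Power-density ratio: P_B/P_A = (V_B/V_A)³ = (1.19555)³ = 1.70885

1.71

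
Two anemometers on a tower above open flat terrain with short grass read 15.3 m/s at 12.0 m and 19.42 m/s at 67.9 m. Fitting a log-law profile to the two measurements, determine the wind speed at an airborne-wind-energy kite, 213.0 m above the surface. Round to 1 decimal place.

22.1 m/s

Log law: V ∝ ln(z/z₀). From the pair, with r = V₁/V₂ = 0.78785,
ln z₀ = (ln z₁ − r·ln z₂)/(1 − r) = (2.4849 − 0.78785×4.2180)/0.21215 = -3.9512 → z₀ = 0.01923 m
V₃ = V₁ · ln(z₃/z₀)/ln(z₁/z₀) = 15.3 × 9.3125/6.4361 = 22.1378 m/s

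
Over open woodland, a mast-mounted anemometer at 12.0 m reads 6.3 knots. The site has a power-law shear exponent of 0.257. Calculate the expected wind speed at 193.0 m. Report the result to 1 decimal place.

12.9 knots

Power-law profile: V₂ = V₁ · (z₂/z₁)^α
V₂ = 6.3 × (193.0/12.0)^0.257 = 6.3 × (16.0833)^0.257
    = 6.3 × 2.0419 = 12.8641 knots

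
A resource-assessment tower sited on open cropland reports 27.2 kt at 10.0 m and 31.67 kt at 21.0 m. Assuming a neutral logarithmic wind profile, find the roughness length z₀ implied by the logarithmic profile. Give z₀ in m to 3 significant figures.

z₀ ≈ 0.109 m

Log law: V(z) ∝ ln(z/z₀). With r = V₁/V₂ = 27.2/31.67 = 0.85886,
r · ln(z₂/z₀) = ln(z₁/z₀) ⇒ ln z₀ = (ln z₁ − r·ln z₂)/(1 − r)
ln z₀ = (2.30259 − 0.85886×3.04452) / 0.14114 = -2.2121
z₀ = exp(-2.2121) = 0.1095 m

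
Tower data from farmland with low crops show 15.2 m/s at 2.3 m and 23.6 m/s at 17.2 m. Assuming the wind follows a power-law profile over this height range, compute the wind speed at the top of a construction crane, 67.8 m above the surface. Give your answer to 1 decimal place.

First find α: α = ln(V₂/V₁)/ln(z₂/z₁) = ln(23.6/15.2)/ln(17.2/2.3) = 0.43995/2.01200 = 0.2187
Extrapolate from 17.2 m to 67.8 m: V₃ = 23.6 × (67.8/17.2)^0.2187 = 23.6 × 1.3498 = 31.8545 m/s

31.9 m/s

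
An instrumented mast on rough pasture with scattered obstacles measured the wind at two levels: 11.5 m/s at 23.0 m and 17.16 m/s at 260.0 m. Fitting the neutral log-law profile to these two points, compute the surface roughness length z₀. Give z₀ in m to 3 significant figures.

z₀ ≈ 0.167 m

Log law: V(z) ∝ ln(z/z₀). With r = V₁/V₂ = 11.5/17.16 = 0.67016,
r · ln(z₂/z₀) = ln(z₁/z₀) ⇒ ln z₀ = (ln z₁ − r·ln z₂)/(1 − r)
ln z₀ = (3.13549 − 0.67016×5.56068) / 0.32984 = -1.7920
z₀ = exp(-1.7920) = 0.1666 m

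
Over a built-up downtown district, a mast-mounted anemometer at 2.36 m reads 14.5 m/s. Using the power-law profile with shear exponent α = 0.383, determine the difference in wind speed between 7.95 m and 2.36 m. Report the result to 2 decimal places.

8.59 m/s

Power law: V₂ = V₁ · (z₂/z₁)^α = 14.5 × (3.3686)^0.383 = 23.0878 m/s
ΔV = 23.0878 − 14.5 = 8.5878 m/s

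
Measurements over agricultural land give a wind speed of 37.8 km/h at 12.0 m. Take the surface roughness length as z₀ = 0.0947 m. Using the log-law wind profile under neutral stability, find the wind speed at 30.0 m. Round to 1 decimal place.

Log law: V(z) ∝ ln(z/z₀), so V₂/V₁ = ln(z₂/z₀) / ln(z₁/z₀).
ln(30.0/0.0947) = 5.7582, ln(12.0/0.0947) = 4.8419
V₂ = 37.8 × 5.7582/4.8419 = 37.8 × 1.1892 = 44.9533 km/h

45.0 km/h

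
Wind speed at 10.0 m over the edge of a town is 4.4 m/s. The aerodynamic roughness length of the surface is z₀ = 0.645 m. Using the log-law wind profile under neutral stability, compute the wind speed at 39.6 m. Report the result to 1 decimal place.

6.6 m/s

Log law: V(z) ∝ ln(z/z₀), so V₂/V₁ = ln(z₂/z₀) / ln(z₁/z₀).
ln(39.6/0.645) = 4.1173, ln(10.0/0.645) = 2.7411
V₂ = 4.4 × 4.1173/2.7411 = 4.4 × 1.5021 = 6.6091 m/s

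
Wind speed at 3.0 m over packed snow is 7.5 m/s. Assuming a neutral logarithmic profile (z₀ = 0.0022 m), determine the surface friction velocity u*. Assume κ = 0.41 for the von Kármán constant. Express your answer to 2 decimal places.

u* ≈ 0.43 m/s

Log law: V(z) = (u*/κ) · ln(z/z₀) ⇒ u* = κ · V / ln(z/z₀)
u* = 0.41 × 7.5 / ln(3.0/0.0022) = 0.41 × 7.5 / 7.2179
   = 3.0750 / 7.2179 = 0.4260 m/s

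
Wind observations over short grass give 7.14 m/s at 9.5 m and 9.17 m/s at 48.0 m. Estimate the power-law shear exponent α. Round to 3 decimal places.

α ≈ 0.154

Power law: V₂/V₁ = (z₂/z₁)^α ⇒ α = ln(V₂/V₁) / ln(z₂/z₁)
α = ln(9.17/7.14) / ln(48.0/9.5) = ln(1.2843) / ln(5.0526)
  = 0.25022 / 1.61991 = 0.15447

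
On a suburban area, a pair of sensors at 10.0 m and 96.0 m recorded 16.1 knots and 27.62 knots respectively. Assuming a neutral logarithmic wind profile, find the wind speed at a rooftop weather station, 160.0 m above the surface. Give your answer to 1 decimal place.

Log law: V ∝ ln(z/z₀). From the pair, with r = V₁/V₂ = 0.58291,
ln z₀ = (ln z₁ − r·ln z₂)/(1 − r) = (2.3026 − 0.58291×4.5643)/0.41709 = -0.8584 → z₀ = 0.4238 m
V₃ = V₁ · ln(z₃/z₀)/ln(z₁/z₀) = 16.1 × 5.9336/3.1610 = 30.2218 knots

30.2 knots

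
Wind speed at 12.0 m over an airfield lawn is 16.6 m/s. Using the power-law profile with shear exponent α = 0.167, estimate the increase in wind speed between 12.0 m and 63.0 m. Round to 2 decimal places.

5.30 m/s

Power law: V₂ = V₁ · (z₂/z₁)^α = 16.6 × (5.2500)^0.167 = 21.8965 m/s
ΔV = 21.8965 − 16.6 = 5.2965 m/s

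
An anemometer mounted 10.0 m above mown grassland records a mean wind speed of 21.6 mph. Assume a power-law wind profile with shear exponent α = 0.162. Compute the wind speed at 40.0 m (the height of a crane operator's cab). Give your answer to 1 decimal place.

Power-law profile: V₂ = V₁ · (z₂/z₁)^α
V₂ = 21.6 × (40.0/10.0)^0.162 = 21.6 × (4.0000)^0.162
    = 21.6 × 1.2518 = 27.0388 mph

27.0 mph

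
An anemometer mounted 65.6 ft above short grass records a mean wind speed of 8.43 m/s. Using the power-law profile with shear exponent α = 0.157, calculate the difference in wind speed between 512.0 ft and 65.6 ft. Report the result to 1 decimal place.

Power law: V₂ = V₁ · (z₂/z₁)^α = 8.43 × (7.8049)^0.157 = 11.6394 m/s
ΔV = 11.6394 − 8.43 = 3.2094 m/s

3.2 m/s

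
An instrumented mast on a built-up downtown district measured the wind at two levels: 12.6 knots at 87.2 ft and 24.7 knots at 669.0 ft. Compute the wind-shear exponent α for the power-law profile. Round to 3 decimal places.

Power law: V₂/V₁ = (z₂/z₁)^α ⇒ α = ln(V₂/V₁) / ln(z₂/z₁)
α = ln(24.7/12.6) / ln(669.0/87.2) = ln(1.9603) / ln(7.6720)
  = 0.67311 / 2.03758 = 0.33035

α ≈ 0.330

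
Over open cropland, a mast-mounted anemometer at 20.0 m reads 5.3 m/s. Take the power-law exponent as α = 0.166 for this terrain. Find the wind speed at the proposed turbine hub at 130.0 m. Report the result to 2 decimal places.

Power-law profile: V₂ = V₁ · (z₂/z₁)^α
V₂ = 5.3 × (130.0/20.0)^0.166 = 5.3 × (6.5000)^0.166
    = 5.3 × 1.3644 = 7.2314 m/s

7.23 m/s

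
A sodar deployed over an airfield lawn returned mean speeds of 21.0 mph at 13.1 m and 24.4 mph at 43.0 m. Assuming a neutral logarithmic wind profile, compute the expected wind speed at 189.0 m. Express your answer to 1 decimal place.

28.6 mph

Log law: V ∝ ln(z/z₀). From the pair, with r = V₁/V₂ = 0.86066,
ln z₀ = (ln z₁ − r·ln z₂)/(1 − r) = (2.5726 − 0.86066×3.7612)/0.13934 = -4.7687 → z₀ = 0.008492 m
V₃ = V₁ · ln(z₃/z₀)/ln(z₁/z₀) = 21.0 × 10.0104/7.3413 = 28.6352 mph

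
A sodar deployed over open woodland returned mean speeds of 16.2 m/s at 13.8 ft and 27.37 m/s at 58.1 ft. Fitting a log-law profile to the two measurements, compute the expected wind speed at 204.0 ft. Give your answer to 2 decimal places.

Log law: V ∝ ln(z/z₀). From the pair, with r = V₁/V₂ = 0.59189,
ln z₀ = (ln z₁ − r·ln z₂)/(1 − r) = (2.6247 − 0.59189×4.0622)/0.40811 = 0.5398 → z₀ = 1.716 ft
V₃ = V₁ · ln(z₃/z₀)/ln(z₁/z₀) = 16.2 × 4.7783/2.0848 = 37.1293 m/s

37.13 m/s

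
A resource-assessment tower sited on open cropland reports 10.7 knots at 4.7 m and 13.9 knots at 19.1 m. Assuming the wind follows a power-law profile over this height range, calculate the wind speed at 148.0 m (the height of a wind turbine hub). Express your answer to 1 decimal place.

First find α: α = ln(V₂/V₁)/ln(z₂/z₁) = ln(13.9/10.7)/ln(19.1/4.7) = 0.26165/1.40213 = 0.1866
Extrapolate from 19.1 m to 148.0 m: V₃ = 13.9 × (148.0/19.1)^0.1866 = 13.9 × 1.4653 = 20.3681 knots

20.4 knots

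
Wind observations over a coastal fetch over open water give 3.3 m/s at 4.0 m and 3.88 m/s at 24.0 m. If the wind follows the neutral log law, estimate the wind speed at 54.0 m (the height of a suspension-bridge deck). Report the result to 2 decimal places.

4.14 m/s

Log law: V ∝ ln(z/z₀). From the pair, with r = V₁/V₂ = 0.85052,
ln z₀ = (ln z₁ − r·ln z₂)/(1 − r) = (1.3863 − 0.85052×3.1781)/0.14948 = -8.8082 → z₀ = 0.0001495 m
V₃ = V₁ · ln(z₃/z₀)/ln(z₁/z₀) = 3.3 × 12.7972/10.1945 = 4.1425 m/s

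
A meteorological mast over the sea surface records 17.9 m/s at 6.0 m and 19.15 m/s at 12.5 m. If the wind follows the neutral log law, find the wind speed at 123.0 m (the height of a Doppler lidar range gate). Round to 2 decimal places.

23.04 m/s

Log law: V ∝ ln(z/z₀). From the pair, with r = V₁/V₂ = 0.93473,
ln z₀ = (ln z₁ − r·ln z₂)/(1 − r) = (1.7918 − 0.93473×2.5257)/0.06527 = -8.7187 → z₀ = 0.0001635 m
V₃ = V₁ · ln(z₃/z₀)/ln(z₁/z₀) = 17.9 × 13.5309/10.5104 = 23.0440 m/s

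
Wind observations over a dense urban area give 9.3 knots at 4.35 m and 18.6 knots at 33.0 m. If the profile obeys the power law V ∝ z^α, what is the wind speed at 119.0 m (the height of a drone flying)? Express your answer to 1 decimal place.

28.8 knots

First find α: α = ln(V₂/V₁)/ln(z₂/z₁) = ln(18.6/9.3)/ln(33.0/4.35) = 0.69315/2.02633 = 0.3421
Extrapolate from 33.0 m to 119.0 m: V₃ = 18.6 × (119.0/33.0)^0.3421 = 18.6 × 1.5508 = 28.8441 knots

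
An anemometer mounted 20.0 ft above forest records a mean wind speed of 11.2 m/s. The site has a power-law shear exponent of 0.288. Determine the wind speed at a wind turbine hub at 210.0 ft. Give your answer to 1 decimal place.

Power-law profile: V₂ = V₁ · (z₂/z₁)^α
V₂ = 11.2 × (210.0/20.0)^0.288 = 11.2 × (10.5000)^0.288
    = 11.2 × 1.9684 = 22.0455 m/s

22.0 m/s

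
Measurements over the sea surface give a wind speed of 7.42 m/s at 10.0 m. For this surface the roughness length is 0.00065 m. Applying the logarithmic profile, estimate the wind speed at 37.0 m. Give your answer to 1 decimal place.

Log law: V(z) ∝ ln(z/z₀), so V₂/V₁ = ln(z₂/z₀) / ln(z₁/z₀).
ln(37.0/0.00065) = 10.9495, ln(10.0/0.00065) = 9.6411
V₂ = 7.42 × 10.9495/9.6411 = 7.42 × 1.1357 = 8.4269 m/s

8.4 m/s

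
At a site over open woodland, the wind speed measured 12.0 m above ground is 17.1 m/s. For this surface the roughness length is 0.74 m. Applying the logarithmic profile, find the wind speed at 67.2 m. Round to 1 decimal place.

27.7 m/s

Log law: V(z) ∝ ln(z/z₀), so V₂/V₁ = ln(z₂/z₀) / ln(z₁/z₀).
ln(67.2/0.74) = 4.5088, ln(12.0/0.74) = 2.7860
V₂ = 17.1 × 4.5088/2.7860 = 17.1 × 1.6184 = 27.6740 m/s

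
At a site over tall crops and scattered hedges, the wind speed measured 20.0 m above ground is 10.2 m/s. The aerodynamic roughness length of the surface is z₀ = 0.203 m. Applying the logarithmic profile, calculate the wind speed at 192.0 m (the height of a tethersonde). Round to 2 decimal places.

Log law: V(z) ∝ ln(z/z₀), so V₂/V₁ = ln(z₂/z₀) / ln(z₁/z₀).
ln(192.0/0.203) = 6.8520, ln(20.0/0.203) = 4.5903
V₂ = 10.2 × 6.8520/4.5903 = 10.2 × 1.4927 = 15.2258 m/s

15.23 m/s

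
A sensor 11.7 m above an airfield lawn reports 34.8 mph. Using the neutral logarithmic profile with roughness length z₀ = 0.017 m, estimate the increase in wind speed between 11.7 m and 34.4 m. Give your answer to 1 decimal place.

5.7 mph

Log law: V₂ = V₁ · ln(z₂/z₀)/ln(z₁/z₀) = 34.8 × 7.6126/6.5341 = 40.5438 mph
ΔV = 40.5438 − 34.8 = 5.7438 mph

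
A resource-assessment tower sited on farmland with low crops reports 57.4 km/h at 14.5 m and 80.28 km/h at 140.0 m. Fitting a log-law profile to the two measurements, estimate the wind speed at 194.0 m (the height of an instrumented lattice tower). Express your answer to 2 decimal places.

83.57 km/h

Log law: V ∝ ln(z/z₀). From the pair, with r = V₁/V₂ = 0.71500,
ln z₀ = (ln z₁ − r·ln z₂)/(1 − r) = (2.6741 − 0.71500×4.9416)/0.28500 = -3.0144 → z₀ = 0.04907 m
V₃ = V₁ · ln(z₃/z₀)/ln(z₁/z₀) = 57.4 × 8.2823/5.6886 = 83.5717 km/h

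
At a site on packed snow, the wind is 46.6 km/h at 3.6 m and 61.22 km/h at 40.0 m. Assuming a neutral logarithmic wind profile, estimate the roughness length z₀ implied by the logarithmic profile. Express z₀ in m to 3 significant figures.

z₀ ≈ 0.00167 m

Log law: V(z) ∝ ln(z/z₀). With r = V₁/V₂ = 46.6/61.22 = 0.76119,
r · ln(z₂/z₀) = ln(z₁/z₀) ⇒ ln z₀ = (ln z₁ − r·ln z₂)/(1 − r)
ln z₀ = (1.28093 − 0.76119×3.68888) / 0.23881 = -6.3942
z₀ = exp(-6.3942) = 0.001671 m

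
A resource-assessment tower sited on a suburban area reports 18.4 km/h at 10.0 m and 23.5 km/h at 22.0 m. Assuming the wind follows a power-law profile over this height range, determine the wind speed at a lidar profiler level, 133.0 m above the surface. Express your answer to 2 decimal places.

First find α: α = ln(V₂/V₁)/ln(z₂/z₁) = ln(23.5/18.4)/ln(22.0/10.0) = 0.24465/0.78846 = 0.3103
Extrapolate from 22.0 m to 133.0 m: V₃ = 23.5 × (133.0/22.0)^0.3103 = 23.5 × 1.7477 = 41.0711 km/h

41.07 km/h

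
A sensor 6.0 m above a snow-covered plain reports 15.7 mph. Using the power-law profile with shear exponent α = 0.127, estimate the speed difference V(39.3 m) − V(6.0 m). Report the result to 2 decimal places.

Power law: V₂ = V₁ · (z₂/z₁)^α = 15.7 × (6.5500)^0.127 = 19.9325 mph
ΔV = 19.9325 − 15.7 = 4.2325 mph

4.23 mph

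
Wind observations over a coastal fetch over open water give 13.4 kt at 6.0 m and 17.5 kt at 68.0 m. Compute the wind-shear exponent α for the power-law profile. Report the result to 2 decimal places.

Power law: V₂/V₁ = (z₂/z₁)^α ⇒ α = ln(V₂/V₁) / ln(z₂/z₁)
α = ln(17.5/13.4) / ln(68.0/6.0) = ln(1.3060) / ln(11.3333)
  = 0.26695 / 2.42775 = 0.10996

α ≈ 0.11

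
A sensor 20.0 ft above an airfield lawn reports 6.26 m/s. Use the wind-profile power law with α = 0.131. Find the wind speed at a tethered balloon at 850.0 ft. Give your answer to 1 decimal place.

Power-law profile: V₂ = V₁ · (z₂/z₁)^α
V₂ = 6.26 × (850.0/20.0)^0.131 = 6.26 × (42.5000)^0.131
    = 6.26 × 1.6343 = 10.2304 m/s

10.2 m/s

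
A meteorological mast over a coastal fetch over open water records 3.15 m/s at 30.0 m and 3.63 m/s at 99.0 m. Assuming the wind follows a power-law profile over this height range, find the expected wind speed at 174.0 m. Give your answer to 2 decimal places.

First find α: α = ln(V₂/V₁)/ln(z₂/z₁) = ln(3.63/3.15)/ln(99.0/30.0) = 0.14183/1.19392 = 0.1188
Extrapolate from 99.0 m to 174.0 m: V₃ = 3.63 × (174.0/99.0)^0.1188 = 3.63 × 1.0693 = 3.8815 m/s

3.88 m/s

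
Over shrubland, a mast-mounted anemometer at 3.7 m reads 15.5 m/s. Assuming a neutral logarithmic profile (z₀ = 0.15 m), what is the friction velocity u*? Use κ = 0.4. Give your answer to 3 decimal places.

Log law: V(z) = (u*/κ) · ln(z/z₀) ⇒ u* = κ · V / ln(z/z₀)
u* = 0.4 × 15.5 / ln(3.7/0.15) = 0.4 × 15.5 / 3.2055
   = 6.2000 / 3.2055 = 1.9342 m/s

u* ≈ 1.934 m/s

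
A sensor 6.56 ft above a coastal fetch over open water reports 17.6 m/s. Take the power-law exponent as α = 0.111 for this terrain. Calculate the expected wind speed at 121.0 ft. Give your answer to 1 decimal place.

24.3 m/s

Power-law profile: V₂ = V₁ · (z₂/z₁)^α
V₂ = 17.6 × (121.0/6.56)^0.111 = 17.6 × (18.4451)^0.111
    = 17.6 × 1.3820 = 24.3235 m/s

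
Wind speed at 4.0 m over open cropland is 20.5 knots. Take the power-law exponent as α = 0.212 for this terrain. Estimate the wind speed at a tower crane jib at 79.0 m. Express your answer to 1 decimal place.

38.6 knots

Power-law profile: V₂ = V₁ · (z₂/z₁)^α
V₂ = 20.5 × (79.0/4.0)^0.212 = 20.5 × (19.7500)^0.212
    = 20.5 × 1.8822 = 38.5846 knots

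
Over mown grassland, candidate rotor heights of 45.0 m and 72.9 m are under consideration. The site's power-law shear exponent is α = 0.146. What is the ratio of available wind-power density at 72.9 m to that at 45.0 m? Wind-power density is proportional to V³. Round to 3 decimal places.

Speed ratio: V_B/V_A = (z_B/z_A)^α = (72.9/45.0)^0.146 = (1.6200)^0.146 = 1.07297
Power-density ratio: P_B/P_A = (V_B/V_A)³ = (1.07297)³ = 1.23529

1.235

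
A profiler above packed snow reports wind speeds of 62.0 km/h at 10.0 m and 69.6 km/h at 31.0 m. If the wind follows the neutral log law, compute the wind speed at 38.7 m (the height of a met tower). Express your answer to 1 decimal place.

71.1 km/h

Log law: V ∝ ln(z/z₀). From the pair, with r = V₁/V₂ = 0.89080,
ln z₀ = (ln z₁ − r·ln z₂)/(1 − r) = (2.3026 − 0.89080×3.4340)/0.10920 = -6.9273 → z₀ = 0.0009807 m
V₃ = V₁ · ln(z₃/z₀)/ln(z₁/z₀) = 62.0 × 10.5831/9.2299 = 71.0903 km/h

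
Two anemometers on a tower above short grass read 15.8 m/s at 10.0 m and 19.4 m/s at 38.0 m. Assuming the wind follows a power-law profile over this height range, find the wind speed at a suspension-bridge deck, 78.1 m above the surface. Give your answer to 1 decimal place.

First find α: α = ln(V₂/V₁)/ln(z₂/z₁) = ln(19.4/15.8)/ln(38.0/10.0) = 0.20526/1.33500 = 0.1538
Extrapolate from 38.0 m to 78.1 m: V₃ = 19.4 × (78.1/38.0)^0.1538 = 19.4 × 1.1171 = 21.6724 m/s

21.7 m/s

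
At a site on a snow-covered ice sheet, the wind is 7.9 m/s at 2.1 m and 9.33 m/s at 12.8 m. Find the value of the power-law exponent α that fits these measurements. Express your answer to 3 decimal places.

α ≈ 0.092

Power law: V₂/V₁ = (z₂/z₁)^α ⇒ α = ln(V₂/V₁) / ln(z₂/z₁)
α = ln(9.33/7.9) / ln(12.8/2.1) = ln(1.1810) / ln(6.0952)
  = 0.16637 / 1.80751 = 0.09205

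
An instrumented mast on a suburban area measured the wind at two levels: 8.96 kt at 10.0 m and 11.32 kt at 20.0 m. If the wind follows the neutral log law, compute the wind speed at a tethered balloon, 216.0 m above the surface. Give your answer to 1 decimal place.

Log law: V ∝ ln(z/z₀). From the pair, with r = V₁/V₂ = 0.79152,
ln z₀ = (ln z₁ − r·ln z₂)/(1 − r) = (2.3026 − 0.79152×2.9957)/0.20848 = -0.3290 → z₀ = 0.7196 m
V₃ = V₁ · ln(z₃/z₀)/ln(z₁/z₀) = 8.96 × 5.7043/2.6316 = 19.4218 kt

19.4 kt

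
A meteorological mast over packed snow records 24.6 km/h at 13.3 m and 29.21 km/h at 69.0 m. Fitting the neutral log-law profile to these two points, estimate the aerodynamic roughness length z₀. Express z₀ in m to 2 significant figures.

Log law: V(z) ∝ ln(z/z₀). With r = V₁/V₂ = 24.6/29.21 = 0.84218,
r · ln(z₂/z₀) = ln(z₁/z₀) ⇒ ln z₀ = (ln z₁ − r·ln z₂)/(1 − r)
ln z₀ = (2.58776 − 0.84218×4.23411) / 0.15782 = -6.1975
z₀ = exp(-6.1975) = 0.002035 m

z₀ ≈ 0.0020 m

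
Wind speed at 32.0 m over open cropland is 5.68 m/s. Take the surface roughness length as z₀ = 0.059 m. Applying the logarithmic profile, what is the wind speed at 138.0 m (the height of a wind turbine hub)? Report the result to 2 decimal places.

Log law: V(z) ∝ ln(z/z₀), so V₂/V₁ = ln(z₂/z₀) / ln(z₁/z₀).
ln(138.0/0.059) = 7.7575, ln(32.0/0.059) = 6.2960
V₂ = 5.68 × 7.7575/6.2960 = 5.68 × 1.2321 = 6.9985 m/s

7.00 m/s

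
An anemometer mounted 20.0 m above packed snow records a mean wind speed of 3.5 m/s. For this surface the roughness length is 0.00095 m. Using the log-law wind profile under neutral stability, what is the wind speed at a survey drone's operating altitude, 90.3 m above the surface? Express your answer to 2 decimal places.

Log law: V(z) ∝ ln(z/z₀), so V₂/V₁ = ln(z₂/z₀) / ln(z₁/z₀).
ln(90.3/0.00095) = 11.4622, ln(20.0/0.00095) = 9.9548
V₂ = 3.5 × 11.4622/9.9548 = 3.5 × 1.1514 = 4.0300 m/s

4.03 m/s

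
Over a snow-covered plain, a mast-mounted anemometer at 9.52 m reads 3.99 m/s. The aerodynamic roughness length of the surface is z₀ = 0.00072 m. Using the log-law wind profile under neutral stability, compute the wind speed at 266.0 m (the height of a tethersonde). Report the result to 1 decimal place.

5.4 m/s

Log law: V(z) ∝ ln(z/z₀), so V₂/V₁ = ln(z₂/z₀) / ln(z₁/z₀).
ln(266.0/0.00072) = 12.8198, ln(9.52/0.00072) = 9.4897
V₂ = 3.99 × 12.8198/9.4897 = 3.99 × 1.3509 = 5.3902 m/s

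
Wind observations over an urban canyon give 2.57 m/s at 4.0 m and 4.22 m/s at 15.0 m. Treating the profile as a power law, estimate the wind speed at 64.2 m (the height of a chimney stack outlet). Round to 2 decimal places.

7.28 m/s

First find α: α = ln(V₂/V₁)/ln(z₂/z₁) = ln(4.22/2.57)/ln(15.0/4.0) = 0.49593/1.32176 = 0.3752
Extrapolate from 15.0 m to 64.2 m: V₃ = 4.22 × (64.2/15.0)^0.3752 = 4.22 × 1.7255 = 7.2817 m/s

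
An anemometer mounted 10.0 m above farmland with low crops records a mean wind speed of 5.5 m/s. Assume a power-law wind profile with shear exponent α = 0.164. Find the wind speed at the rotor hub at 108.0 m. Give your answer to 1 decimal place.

8.1 m/s

Power-law profile: V₂ = V₁ · (z₂/z₁)^α
V₂ = 5.5 × (108.0/10.0)^0.164 = 5.5 × (10.8000)^0.164
    = 5.5 × 1.4773 = 8.1254 m/s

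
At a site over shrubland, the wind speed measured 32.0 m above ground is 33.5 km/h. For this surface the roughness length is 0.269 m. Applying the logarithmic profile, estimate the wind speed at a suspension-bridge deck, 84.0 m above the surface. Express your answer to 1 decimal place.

Log law: V(z) ∝ ln(z/z₀), so V₂/V₁ = ln(z₂/z₀) / ln(z₁/z₀).
ln(84.0/0.269) = 5.7439, ln(32.0/0.269) = 4.7788
V₂ = 33.5 × 5.7439/4.7788 = 33.5 × 1.2020 = 40.2654 km/h

40.3 km/h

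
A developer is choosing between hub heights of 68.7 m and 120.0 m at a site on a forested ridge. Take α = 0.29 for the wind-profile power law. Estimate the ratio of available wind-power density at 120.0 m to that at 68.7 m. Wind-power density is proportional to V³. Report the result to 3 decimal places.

Speed ratio: V_B/V_A = (z_B/z_A)^α = (120.0/68.7)^0.29 = (1.7467)^0.29 = 1.17556
Power-density ratio: P_B/P_A = (V_B/V_A)³ = (1.17556)³ = 1.62456

1.625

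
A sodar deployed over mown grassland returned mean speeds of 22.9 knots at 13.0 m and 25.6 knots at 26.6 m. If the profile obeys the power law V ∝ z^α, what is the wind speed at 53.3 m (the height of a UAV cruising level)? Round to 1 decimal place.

First find α: α = ln(V₂/V₁)/ln(z₂/z₁) = ln(25.6/22.9)/ln(26.6/13.0) = 0.11146/0.71596 = 0.1557
Extrapolate from 26.6 m to 53.3 m: V₃ = 25.6 × (53.3/26.6)^0.1557 = 25.6 × 1.1143 = 28.5252 knots

28.5 knots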